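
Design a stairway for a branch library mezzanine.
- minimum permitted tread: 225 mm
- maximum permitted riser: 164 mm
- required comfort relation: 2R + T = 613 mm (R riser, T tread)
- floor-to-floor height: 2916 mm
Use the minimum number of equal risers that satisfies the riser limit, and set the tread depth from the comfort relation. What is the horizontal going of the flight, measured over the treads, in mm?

4913 mm

2916 / 164 = 17.78, so 18 risers are needed.
R = 2916 ÷ 18 = 162 mm.
T = 613 − 2·162 = 289 mm, which satisfies the 225 mm minimum.
Treads = 18 − 1 = 17; going = 17 × 289 = 4913 mm.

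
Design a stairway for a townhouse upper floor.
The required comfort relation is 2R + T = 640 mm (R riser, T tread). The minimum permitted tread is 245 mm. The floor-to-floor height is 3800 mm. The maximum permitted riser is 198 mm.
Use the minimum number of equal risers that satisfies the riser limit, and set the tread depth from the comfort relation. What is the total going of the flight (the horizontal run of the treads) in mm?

4940 mm

At most 198 each: 3800/198 = 19.19, giving 20 risers.
R = 3800 ÷ 20 = 190 mm.
Tread T = 640 − 2 × 190 = 260 mm (≥ 245 mm).
Going = (20 − 1) × 260 = 4940 mm.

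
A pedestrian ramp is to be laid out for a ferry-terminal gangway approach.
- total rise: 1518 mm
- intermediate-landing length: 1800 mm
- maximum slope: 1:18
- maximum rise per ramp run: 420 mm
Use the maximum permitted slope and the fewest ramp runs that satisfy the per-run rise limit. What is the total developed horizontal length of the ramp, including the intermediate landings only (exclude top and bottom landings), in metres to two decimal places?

32.72 m

⌈1518/420⌉ = 4 ramp runs. That means 3 intermediate landings.
Horizontal run for 1518 mm of rise at 1:18 is 1518 × 18 = 27324 mm.
Intermediate landings: 3 × 1800 = 5400 mm.
Total developed length = 27324 + 5400 = 32724 mm.
= 32.72 m.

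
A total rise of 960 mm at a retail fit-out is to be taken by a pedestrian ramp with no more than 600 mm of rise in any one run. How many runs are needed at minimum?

At most 600 each: 960/600 = 1.60, giving 2 ramp runs.

2 runs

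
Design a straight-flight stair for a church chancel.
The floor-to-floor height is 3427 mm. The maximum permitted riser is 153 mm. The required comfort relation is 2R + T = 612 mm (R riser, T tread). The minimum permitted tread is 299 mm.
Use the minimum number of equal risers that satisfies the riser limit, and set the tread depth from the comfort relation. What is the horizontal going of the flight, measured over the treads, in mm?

3427 / 153 = 22.40, so 23 risers are needed.
Riser R = 3427 / 23 = 149 mm, within the 153 mm limit.
T = 612 − 2·149 = 314 mm, which satisfies the 299 mm minimum.
23 risers give 22 treads; going = 22 × 314 = 6908 mm.

6908 mm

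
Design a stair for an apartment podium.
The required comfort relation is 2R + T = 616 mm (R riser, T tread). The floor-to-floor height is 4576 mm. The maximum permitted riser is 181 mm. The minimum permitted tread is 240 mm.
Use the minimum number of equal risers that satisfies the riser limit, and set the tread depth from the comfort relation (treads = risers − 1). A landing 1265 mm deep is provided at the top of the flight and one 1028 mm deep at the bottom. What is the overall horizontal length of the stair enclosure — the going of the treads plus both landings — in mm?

4576 / 181 = 25.28, so 26 risers are needed.
Each riser is 4576/26 = 176 mm (≤ 181 mm).
T = 616 − 2·176 = 264 mm, which satisfies the 240 mm minimum.
Treads = 26 − 1 = 25; going = 25 × 264 = 6600 mm.
Enclosure = 6600 + 1265 + 1028 = 8893 mm.

8893 mm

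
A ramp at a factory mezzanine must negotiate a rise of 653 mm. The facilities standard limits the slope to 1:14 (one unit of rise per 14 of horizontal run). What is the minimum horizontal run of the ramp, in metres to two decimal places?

Run = rise × 14 = 653 × 14 = 9142 mm.
9142 mm = 9.14 m.

9.14 m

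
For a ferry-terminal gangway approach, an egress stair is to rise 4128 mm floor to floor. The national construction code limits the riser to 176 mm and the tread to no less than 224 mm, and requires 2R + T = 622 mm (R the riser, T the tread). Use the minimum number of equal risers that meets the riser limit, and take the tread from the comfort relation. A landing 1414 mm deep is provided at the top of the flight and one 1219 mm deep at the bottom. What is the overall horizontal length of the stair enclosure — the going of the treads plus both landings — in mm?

4128 / 176 = 23.455 → round up to 24 risers.
Each riser is 4128/24 = 172 mm (≤ 176 mm).
T = 622 − 2·172 = 278 mm, which satisfies the 224 mm minimum.
Treads = 24 − 1 = 23; going = 23 × 278 = 6394 mm.
Add landings: 6394 + 1414 + 1219 = 9027 mm.

9027 mm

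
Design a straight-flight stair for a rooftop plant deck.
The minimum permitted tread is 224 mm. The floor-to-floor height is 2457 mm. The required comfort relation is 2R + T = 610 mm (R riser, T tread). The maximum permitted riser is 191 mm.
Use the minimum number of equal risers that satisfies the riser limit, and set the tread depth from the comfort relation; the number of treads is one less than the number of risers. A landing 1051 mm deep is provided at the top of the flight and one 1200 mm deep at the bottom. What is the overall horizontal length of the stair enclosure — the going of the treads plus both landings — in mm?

5035 mm

2457 / 191 = 12.86, so 13 risers are needed.
Riser R = 2457 / 13 = 189 mm, within the 191 mm limit.
Tread T = 610 − 2 × 189 = 232 mm (≥ 224 mm).
Going = (13 − 1) × 232 = 2784 mm.
Add landings: 2784 + 1051 + 1200 = 5035 mm.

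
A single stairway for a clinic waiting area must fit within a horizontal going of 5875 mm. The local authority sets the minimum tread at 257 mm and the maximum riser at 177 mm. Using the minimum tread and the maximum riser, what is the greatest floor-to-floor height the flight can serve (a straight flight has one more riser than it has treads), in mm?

4071 mm

Treads that fit: ⌊5875 / 257⌋ = 22.
Risers = treads + 1 = 23.
Maximum height = 23 × 177 = 4071 mm.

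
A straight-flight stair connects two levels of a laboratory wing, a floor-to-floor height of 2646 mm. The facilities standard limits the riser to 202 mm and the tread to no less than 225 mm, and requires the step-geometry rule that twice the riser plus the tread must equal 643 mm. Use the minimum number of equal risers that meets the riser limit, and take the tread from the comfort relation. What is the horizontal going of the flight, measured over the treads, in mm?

3445 mm

At most 202 each: 2646/202 = 13.10, giving 14 risers.
Riser R = 2646 / 14 = 189 mm, within the 202 mm limit.
From 2R + T = 643: T = 643 − 378 = 265 mm.
14 risers give 13 treads; going = 13 × 265 = 3445 mm.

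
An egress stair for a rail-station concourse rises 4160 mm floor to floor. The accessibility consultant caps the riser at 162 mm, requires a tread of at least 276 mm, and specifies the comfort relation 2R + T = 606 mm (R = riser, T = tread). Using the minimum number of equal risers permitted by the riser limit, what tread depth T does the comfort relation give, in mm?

286 mm

At most 162 each: 4160/162 = 25.68, giving 26 risers.
Each riser is 4160/26 = 160 mm (≤ 162 mm).
From 2R + T = 606: T = 606 − 320 = 286 mm.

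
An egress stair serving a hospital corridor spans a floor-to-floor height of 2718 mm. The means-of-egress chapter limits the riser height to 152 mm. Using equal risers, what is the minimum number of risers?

2718 / 152 = 17.88, so 18 risers are needed.

18 risers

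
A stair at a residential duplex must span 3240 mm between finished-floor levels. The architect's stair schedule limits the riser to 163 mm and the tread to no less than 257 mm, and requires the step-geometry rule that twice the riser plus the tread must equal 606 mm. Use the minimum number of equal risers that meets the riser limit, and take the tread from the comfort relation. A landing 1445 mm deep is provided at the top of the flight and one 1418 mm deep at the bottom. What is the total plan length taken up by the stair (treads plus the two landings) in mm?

At most 163 each: 3240/163 = 19.88, giving 20 risers.
R = 3240 ÷ 20 = 162 mm.
T = 606 − 2·162 = 282 mm, which satisfies the 257 mm minimum.
Going = (20 − 1) × 282 = 5358 mm.
Enclosure = 5358 + 1445 + 1418 = 8221 mm.

8221 mm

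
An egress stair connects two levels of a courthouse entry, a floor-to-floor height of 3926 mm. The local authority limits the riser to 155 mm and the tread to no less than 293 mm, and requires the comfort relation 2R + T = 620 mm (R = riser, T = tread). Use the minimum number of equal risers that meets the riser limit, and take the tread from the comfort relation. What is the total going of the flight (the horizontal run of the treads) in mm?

3926 / 155 = 25.33, so 26 risers are needed.
R = 3926 ÷ 26 = 151 mm.
From 2R + T = 620: T = 620 − 302 = 318 mm.
Going = (26 − 1) × 318 = 7950 mm.

7950 mm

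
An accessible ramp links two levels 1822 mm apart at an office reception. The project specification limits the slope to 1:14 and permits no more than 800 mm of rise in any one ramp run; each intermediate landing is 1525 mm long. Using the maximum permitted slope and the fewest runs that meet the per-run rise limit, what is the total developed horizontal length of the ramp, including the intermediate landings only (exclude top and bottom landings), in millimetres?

28558 mm

1822 / 800 = 2.28, so 3 ramp runs are needed. That means 2 intermediate landings.
Horizontal run for 1822 mm of rise at 1:14 is 1822 × 14 = 25508 mm.
Intermediate landings: 2 × 1525 = 3050 mm.
Developed length = 25508 + 3050 = 28558 mm.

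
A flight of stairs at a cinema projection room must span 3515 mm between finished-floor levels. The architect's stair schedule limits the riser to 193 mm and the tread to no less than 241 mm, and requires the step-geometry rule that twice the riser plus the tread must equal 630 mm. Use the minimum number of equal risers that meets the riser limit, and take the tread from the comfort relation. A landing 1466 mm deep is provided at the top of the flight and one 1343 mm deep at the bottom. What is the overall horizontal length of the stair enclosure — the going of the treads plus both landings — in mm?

⌈3515/193⌉ = 19 risers.
Riser R = 3515 / 19 = 185 mm, within the 193 mm limit.
From 2R + T = 630: T = 630 − 370 = 260 mm.
Going = (19 − 1) × 260 = 4680 mm.
Add landings: 4680 + 1466 + 1343 = 7489 mm.

7489 mm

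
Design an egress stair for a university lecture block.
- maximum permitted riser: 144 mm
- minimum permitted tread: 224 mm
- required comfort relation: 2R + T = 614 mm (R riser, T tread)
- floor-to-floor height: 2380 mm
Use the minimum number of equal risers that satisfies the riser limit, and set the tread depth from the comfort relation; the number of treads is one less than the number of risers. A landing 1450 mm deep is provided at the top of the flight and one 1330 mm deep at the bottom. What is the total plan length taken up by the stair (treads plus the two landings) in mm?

⌈2380/144⌉ = 17 risers.
Riser R = 2380 / 17 = 140 mm, within the 144 mm limit.
T = 614 − 2·140 = 334 mm, which satisfies the 224 mm minimum.
Treads = 17 − 1 = 16; going = 16 × 334 = 5344 mm.
Add landings: 5344 + 1450 + 1330 = 8124 mm.

8124 mm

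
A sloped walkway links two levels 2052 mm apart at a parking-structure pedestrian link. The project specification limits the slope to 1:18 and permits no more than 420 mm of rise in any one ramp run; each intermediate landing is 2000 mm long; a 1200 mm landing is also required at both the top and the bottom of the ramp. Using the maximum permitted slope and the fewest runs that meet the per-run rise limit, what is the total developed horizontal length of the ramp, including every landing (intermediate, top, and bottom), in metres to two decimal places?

⌈2052/420⌉ = 5 ramp runs. That means 4 intermediate landings.
Ramp run (horizontal) at 1:18: 2052 × 18 = 36936 mm.
4 intermediate landings contribute 4 × 2000 = 8000 mm.
Top and bottom landings: 2 × 1200 = 2400 mm.
Total = 36936 + 8000 + 2400 = 47336 mm.
= 47.34 m.

47.34 m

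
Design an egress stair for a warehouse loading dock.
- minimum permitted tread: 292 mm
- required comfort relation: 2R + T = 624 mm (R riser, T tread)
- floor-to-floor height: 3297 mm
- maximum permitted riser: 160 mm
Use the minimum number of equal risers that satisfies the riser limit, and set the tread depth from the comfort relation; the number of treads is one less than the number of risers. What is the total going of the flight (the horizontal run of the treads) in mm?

6200 mm

⌈3297/160⌉ = 21 risers.
Each riser is 3297/21 = 157 mm (≤ 160 mm).
T = 624 − 2·157 = 310 mm, which satisfies the 292 mm minimum.
Going = (21 − 1) × 310 = 6200 mm.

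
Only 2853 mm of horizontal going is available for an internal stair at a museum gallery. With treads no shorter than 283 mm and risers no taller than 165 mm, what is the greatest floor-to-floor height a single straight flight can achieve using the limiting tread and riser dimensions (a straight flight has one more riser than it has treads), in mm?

2853 / 283 = 10.08, so 10 treads fit.
Risers = treads + 1 = 11.
Maximum height = 11 × 165 = 1815 mm.

1815 mm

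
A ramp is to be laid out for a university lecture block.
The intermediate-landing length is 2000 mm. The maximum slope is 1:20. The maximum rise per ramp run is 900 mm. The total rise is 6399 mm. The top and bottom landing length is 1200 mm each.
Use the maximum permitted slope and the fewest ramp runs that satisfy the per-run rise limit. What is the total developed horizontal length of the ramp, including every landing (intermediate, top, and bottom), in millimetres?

144380 mm

6399 / 900 = 7.110 → round up to 8 ramp runs. That means 7 intermediate landings.
Horizontal run for 6399 mm of rise at 1:20 is 6399 × 20 = 127980 mm.
7 intermediate landings contribute 7 × 2000 = 14000 mm.
Top and bottom landings: 2 × 1200 = 2400 mm.
Total = 127980 + 14000 + 2400 = 144380 mm.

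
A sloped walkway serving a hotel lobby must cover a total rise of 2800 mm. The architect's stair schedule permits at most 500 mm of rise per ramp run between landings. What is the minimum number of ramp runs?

6 runs

2800 / 500 = 5.60, so 6 ramp runs are needed.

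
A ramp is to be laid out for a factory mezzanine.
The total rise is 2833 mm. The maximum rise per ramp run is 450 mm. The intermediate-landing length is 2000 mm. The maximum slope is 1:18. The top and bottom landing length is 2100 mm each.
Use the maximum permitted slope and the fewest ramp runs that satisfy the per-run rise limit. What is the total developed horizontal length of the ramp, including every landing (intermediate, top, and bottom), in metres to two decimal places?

67.19 m

At most 450 each: 2833/450 = 6.30, giving 7 ramp runs. That means 6 intermediate landings.
Ramp run (horizontal) at 1:18: 2833 × 18 = 50994 mm.
6 intermediate landings contribute 6 × 2000 = 12000 mm.
Top and bottom landings: 2 × 2100 = 4200 mm.
Total = 50994 + 12000 + 4200 = 67194 mm.
= 67.19 m.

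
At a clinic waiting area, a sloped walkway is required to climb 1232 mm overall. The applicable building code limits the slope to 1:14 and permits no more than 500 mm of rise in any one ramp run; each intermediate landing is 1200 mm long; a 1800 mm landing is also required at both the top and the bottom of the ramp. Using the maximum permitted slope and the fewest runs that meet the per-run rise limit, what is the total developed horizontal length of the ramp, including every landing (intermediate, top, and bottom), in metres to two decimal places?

At most 500 each: 1232/500 = 2.46, giving 3 ramp runs. That means 2 intermediate landings.
Ramp run (horizontal) at 1:14: 1232 × 14 = 17248 mm.
Intermediate landings: 2 × 1200 = 2400 mm.
Top and bottom landings: 2 × 1800 = 3600 mm.
Total = 17248 + 2400 + 3600 = 23248 mm.
= 23.25 m.

23.25 m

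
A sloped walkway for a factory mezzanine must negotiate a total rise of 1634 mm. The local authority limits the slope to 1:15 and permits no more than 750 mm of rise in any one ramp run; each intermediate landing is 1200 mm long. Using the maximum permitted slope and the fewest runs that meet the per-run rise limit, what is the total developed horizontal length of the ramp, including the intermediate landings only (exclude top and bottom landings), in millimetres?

26910 mm

At most 750 each: 1634/750 = 2.18, giving 3 ramp runs. That means 2 intermediate landings.
Horizontal run for 1634 mm of rise at 1:15 is 1634 × 15 = 24510 mm.
2 intermediate landings contribute 2 × 1200 = 2400 mm.
Total developed length = 24510 + 2400 = 26910 mm.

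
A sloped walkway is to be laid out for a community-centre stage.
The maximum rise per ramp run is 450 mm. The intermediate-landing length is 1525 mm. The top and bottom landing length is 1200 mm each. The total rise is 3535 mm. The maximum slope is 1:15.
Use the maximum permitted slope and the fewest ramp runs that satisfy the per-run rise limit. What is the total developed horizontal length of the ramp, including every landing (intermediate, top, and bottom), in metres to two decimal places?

66.10 m

3535 / 450 = 7.856 → round up to 8 ramp runs. That means 7 intermediate landings.
Horizontal run for 3535 mm of rise at 1:15 is 3535 × 15 = 53025 mm.
Intermediate landings: 7 × 1525 = 10675 mm.
Top and bottom landings: 2 × 1200 = 2400 mm.
Total = 53025 + 10675 + 2400 = 66100 mm.
= 66.10 m.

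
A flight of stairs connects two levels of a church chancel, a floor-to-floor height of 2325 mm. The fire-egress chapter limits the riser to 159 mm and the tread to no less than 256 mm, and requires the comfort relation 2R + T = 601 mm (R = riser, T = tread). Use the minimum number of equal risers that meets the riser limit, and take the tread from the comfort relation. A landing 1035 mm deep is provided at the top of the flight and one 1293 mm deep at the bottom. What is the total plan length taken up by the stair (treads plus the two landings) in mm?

6402 mm

At most 159 each: 2325/159 = 14.62, giving 15 risers.
Riser R = 2325 / 15 = 155 mm, within the 159 mm limit.
T = 601 − 2·155 = 291 mm, which satisfies the 256 mm minimum.
15 risers give 14 treads; going = 14 × 291 = 4074 mm.
Enclosure = 4074 + 1035 + 1293 = 6402 mm.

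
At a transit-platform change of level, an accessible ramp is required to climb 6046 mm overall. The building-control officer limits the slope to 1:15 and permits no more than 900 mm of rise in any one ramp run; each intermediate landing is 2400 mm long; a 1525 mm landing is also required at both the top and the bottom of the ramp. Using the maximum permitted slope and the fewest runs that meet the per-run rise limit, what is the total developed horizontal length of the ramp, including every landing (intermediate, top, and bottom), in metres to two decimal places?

108.14 m

6046 / 900 = 6.718 → round up to 7 ramp runs. That means 6 intermediate landings.
Horizontal run for 6046 mm of rise at 1:15 is 6046 × 15 = 90690 mm.
6 intermediate landings contribute 6 × 2400 = 14400 mm.
Top and bottom landings: 2 × 1525 = 3050 mm.
Total = 90690 + 14400 + 3050 = 108140 mm.
= 108.14 m.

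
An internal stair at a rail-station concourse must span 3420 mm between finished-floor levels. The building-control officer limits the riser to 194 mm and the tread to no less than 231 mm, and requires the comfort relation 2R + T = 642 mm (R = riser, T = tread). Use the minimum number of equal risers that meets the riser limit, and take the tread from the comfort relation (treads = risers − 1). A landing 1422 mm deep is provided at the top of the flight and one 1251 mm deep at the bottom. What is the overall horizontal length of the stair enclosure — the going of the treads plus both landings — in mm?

3420 / 194 = 17.629 → round up to 18 risers.
Each riser is 3420/18 = 190 mm (≤ 194 mm).
Tread T = 642 − 2 × 190 = 262 mm (≥ 231 mm).
18 risers give 17 treads; going = 17 × 262 = 4454 mm.
Add landings: 4454 + 1422 + 1251 = 7127 mm.

7127 mm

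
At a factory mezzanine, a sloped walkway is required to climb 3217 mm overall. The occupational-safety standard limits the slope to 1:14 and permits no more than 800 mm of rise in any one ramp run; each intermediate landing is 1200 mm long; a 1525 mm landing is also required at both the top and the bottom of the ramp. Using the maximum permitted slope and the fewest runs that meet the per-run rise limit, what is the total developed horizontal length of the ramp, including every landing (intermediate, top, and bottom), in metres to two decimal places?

52.89 m

3217 / 800 = 4.02, so 5 ramp runs are needed. That means 4 intermediate landings.
Ramp run (horizontal) at 1:14: 3217 × 14 = 45038 mm.
Intermediate landings: 4 × 1200 = 4800 mm.
Top and bottom landings: 2 × 1525 = 3050 mm.
Total = 45038 + 4800 + 3050 = 52888 mm.
= 52.89 m.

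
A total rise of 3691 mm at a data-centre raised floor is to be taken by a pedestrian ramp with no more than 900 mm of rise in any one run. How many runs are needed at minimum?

5 runs

3691 / 900 = 4.101 → round up to 5 ramp runs.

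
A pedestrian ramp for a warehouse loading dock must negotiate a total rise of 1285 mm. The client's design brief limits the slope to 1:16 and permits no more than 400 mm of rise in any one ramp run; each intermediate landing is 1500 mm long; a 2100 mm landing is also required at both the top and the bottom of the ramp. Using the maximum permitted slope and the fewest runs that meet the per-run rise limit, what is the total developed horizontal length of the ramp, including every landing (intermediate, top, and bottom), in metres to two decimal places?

⌈1285/400⌉ = 4 ramp runs. That means 3 intermediate landings.
Ramp run (horizontal) at 1:16: 1285 × 16 = 20560 mm.
Intermediate landings: 3 × 1500 = 4500 mm.
Top and bottom landings: 2 × 2100 = 4200 mm.
Total = 20560 + 4500 + 4200 = 29260 mm.
= 29.26 m.

29.26 m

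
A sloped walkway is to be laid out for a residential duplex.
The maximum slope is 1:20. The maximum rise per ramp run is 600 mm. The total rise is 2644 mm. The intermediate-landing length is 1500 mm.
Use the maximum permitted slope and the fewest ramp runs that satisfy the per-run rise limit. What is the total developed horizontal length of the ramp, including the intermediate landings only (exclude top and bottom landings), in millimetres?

At most 600 each: 2644/600 = 4.41, giving 5 ramp runs. That means 4 intermediate landings.
Horizontal run for 2644 mm of rise at 1:20 is 2644 × 20 = 52880 mm.
4 intermediate landings contribute 4 × 1500 = 6000 mm.
Developed length = 52880 + 6000 = 58880 mm.

58880 mm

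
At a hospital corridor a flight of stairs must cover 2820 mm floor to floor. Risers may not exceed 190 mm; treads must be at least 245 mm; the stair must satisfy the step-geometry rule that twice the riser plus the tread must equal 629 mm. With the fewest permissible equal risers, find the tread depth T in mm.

2820 / 190 = 14.84, so 15 risers are needed.
Each riser is 2820/15 = 188 mm (≤ 190 mm).
T = 629 − 2·188 = 253 mm, which satisfies the 245 mm minimum.

253 mm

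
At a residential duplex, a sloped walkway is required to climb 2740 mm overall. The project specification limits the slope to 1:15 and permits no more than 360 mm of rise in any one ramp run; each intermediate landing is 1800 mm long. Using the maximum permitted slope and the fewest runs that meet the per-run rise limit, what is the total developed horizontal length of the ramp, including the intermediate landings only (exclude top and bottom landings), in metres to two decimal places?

53.70 m

⌈2740/360⌉ = 8 ramp runs. That means 7 intermediate landings.
Horizontal run for 2740 mm of rise at 1:15 is 2740 × 15 = 41100 mm.
7 intermediate landings contribute 7 × 1800 = 12600 mm.
Total developed length = 41100 + 12600 = 53700 mm.
= 53.70 m.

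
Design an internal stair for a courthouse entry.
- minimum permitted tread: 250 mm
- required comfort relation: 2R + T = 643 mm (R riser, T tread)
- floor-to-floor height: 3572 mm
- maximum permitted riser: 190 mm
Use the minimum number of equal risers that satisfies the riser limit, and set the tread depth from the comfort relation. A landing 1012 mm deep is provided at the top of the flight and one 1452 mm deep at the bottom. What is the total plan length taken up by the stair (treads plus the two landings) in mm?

7270 mm

3572 / 190 = 18.800 → round up to 19 risers.
Riser R = 3572 / 19 = 188 mm, within the 190 mm limit.
From 2R + T = 643: T = 643 − 376 = 267 mm.
19 risers give 18 treads; going = 18 × 267 = 4806 mm.
Enclosure = 4806 + 1012 + 1452 = 7270 mm.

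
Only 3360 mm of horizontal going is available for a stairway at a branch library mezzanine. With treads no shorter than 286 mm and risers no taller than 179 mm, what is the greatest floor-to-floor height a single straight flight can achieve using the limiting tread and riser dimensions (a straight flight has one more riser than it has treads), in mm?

2148 mm

3360 / 286 = 11.75, so 11 treads fit.
Risers = treads + 1 = 12.
Maximum height = 12 × 179 = 2148 mm.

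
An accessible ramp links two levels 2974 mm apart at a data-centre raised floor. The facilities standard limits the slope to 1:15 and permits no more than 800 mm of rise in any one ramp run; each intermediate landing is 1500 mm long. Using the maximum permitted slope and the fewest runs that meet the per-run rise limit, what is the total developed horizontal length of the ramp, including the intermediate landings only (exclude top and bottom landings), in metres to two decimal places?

At most 800 each: 2974/800 = 3.72, giving 4 ramp runs. That means 3 intermediate landings.
Horizontal run for 2974 mm of rise at 1:15 is 2974 × 15 = 44610 mm.
Intermediate landings: 3 × 1500 = 4500 mm.
Total developed length = 44610 + 4500 = 49110 mm.
= 49.11 m.

49.11 m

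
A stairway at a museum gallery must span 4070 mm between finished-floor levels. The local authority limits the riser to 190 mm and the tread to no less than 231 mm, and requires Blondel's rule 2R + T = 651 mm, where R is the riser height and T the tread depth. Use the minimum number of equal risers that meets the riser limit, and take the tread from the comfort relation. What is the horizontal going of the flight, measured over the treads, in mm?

⌈4070/190⌉ = 22 risers.
R = 4070 ÷ 22 = 185 mm.
T = 651 − 2·185 = 281 mm, which satisfies the 231 mm minimum.
22 risers give 21 treads; going = 21 × 281 = 5901 mm.

5901 mm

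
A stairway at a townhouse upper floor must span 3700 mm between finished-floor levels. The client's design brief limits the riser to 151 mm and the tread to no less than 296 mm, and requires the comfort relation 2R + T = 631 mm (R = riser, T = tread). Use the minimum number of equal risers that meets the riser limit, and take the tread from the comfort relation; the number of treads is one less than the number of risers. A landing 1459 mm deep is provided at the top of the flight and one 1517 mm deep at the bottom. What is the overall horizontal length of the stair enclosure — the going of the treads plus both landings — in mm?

11016 mm

3700 / 151 = 24.50, so 25 risers are needed.
Riser R = 3700 / 25 = 148 mm, within the 151 mm limit.
From 2R + T = 631: T = 631 − 296 = 335 mm.
Treads = 25 − 1 = 24; going = 24 × 335 = 8040 mm.
Add landings: 8040 + 1459 + 1517 = 11016 mm.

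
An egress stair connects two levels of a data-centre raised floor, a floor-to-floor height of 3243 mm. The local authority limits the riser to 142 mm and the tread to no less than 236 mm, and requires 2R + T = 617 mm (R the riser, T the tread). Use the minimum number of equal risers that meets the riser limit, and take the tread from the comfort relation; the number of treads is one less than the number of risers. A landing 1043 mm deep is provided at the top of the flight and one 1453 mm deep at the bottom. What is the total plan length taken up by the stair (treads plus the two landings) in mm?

At most 142 each: 3243/142 = 22.84, giving 23 risers.
Riser R = 3243 / 23 = 141 mm, within the 142 mm limit.
T = 617 − 2·141 = 335 mm, which satisfies the 236 mm minimum.
Treads = 23 − 1 = 22; going = 22 × 335 = 7370 mm.
Add landings: 7370 + 1043 + 1453 = 9866 mm.

9866 mm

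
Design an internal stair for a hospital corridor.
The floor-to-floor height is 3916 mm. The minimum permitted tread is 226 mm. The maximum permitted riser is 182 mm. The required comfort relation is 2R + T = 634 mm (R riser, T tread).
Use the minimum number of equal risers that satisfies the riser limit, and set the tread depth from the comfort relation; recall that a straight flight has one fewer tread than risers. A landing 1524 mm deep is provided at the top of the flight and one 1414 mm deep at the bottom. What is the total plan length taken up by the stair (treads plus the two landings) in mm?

3916 / 182 = 21.516 → round up to 22 risers.
Each riser is 3916/22 = 178 mm (≤ 182 mm).
Tread T = 634 − 2 × 178 = 278 mm (≥ 226 mm).
Going = (22 − 1) × 278 = 5838 mm.
Enclosure = 5838 + 1524 + 1414 = 8776 mm.

8776 mm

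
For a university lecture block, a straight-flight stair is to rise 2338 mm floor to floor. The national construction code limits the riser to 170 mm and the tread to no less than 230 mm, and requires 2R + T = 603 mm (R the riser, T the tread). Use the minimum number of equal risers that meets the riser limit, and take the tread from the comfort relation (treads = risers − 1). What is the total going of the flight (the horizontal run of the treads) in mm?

⌈2338/170⌉ = 14 risers.
Riser R = 2338 / 14 = 167 mm, within the 170 mm limit.
From 2R + T = 603: T = 603 − 334 = 269 mm.
Treads = 14 − 1 = 13; going = 13 × 269 = 3497 mm.

3497 mm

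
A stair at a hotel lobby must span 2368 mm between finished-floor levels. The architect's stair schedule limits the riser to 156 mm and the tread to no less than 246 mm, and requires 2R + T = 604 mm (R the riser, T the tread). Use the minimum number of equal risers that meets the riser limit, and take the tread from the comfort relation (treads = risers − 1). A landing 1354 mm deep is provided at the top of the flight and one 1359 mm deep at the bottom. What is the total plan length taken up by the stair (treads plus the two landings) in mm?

7333 mm

At most 156 each: 2368/156 = 15.18, giving 16 risers.
Riser R = 2368 / 16 = 148 mm, within the 156 mm limit.
T = 604 − 2·148 = 308 mm, which satisfies the 246 mm minimum.
Going = (16 − 1) × 308 = 4620 mm.
Add landings: 4620 + 1354 + 1359 = 7333 mm.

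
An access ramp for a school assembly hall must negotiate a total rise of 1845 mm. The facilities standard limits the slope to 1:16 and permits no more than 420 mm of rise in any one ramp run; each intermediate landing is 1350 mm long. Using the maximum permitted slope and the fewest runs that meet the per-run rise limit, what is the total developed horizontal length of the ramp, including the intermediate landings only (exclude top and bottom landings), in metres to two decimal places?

1845 / 420 = 4.393 → round up to 5 ramp runs. That means 4 intermediate landings.
Ramp run (horizontal) at 1:16: 1845 × 16 = 29520 mm.
4 intermediate landings contribute 4 × 1350 = 5400 mm.
Developed length = 29520 + 5400 = 34920 mm.
= 34.92 m.

34.92 m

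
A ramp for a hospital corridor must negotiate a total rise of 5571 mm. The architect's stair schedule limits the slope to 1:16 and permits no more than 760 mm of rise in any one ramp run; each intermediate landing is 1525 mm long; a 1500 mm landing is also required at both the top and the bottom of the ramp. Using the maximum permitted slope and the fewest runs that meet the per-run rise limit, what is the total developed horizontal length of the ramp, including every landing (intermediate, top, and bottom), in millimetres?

102811 mm

⌈5571/760⌉ = 8 ramp runs. That means 7 intermediate landings.
Horizontal run for 5571 mm of rise at 1:16 is 5571 × 16 = 89136 mm.
7 intermediate landings contribute 7 × 1525 = 10675 mm.
Top and bottom landings: 2 × 1500 = 3000 mm.
Total = 89136 + 10675 + 3000 = 102811 mm.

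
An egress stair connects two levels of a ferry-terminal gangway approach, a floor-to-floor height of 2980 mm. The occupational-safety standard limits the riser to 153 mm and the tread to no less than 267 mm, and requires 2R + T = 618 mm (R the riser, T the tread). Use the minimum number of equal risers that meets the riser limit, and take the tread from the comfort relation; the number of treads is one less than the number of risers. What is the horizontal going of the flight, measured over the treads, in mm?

6080 mm

2980 / 153 = 19.48, so 20 risers are needed.
Riser R = 2980 / 20 = 149 mm, within the 153 mm limit.
From 2R + T = 618: T = 618 − 298 = 320 mm.
Treads = 20 − 1 = 19; going = 19 × 320 = 6080 mm.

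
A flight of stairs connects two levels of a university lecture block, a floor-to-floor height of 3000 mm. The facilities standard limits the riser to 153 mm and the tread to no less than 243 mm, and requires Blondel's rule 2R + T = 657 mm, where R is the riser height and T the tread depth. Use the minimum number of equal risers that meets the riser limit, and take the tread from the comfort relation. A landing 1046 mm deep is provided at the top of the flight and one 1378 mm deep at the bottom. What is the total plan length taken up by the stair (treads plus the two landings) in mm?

9207 mm

At most 153 each: 3000/153 = 19.61, giving 20 risers.
R = 3000 ÷ 20 = 150 mm.
From 2R + T = 657: T = 657 − 300 = 357 mm.
Going = (20 − 1) × 357 = 6783 mm.
Enclosure = 6783 + 1046 + 1378 = 9207 mm.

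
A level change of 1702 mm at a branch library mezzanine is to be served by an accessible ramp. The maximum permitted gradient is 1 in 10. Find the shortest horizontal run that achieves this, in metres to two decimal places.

At 1:10 the run is 10 × 1702 = 17020 mm.
17020 mm = 17.02 m.

17.02 m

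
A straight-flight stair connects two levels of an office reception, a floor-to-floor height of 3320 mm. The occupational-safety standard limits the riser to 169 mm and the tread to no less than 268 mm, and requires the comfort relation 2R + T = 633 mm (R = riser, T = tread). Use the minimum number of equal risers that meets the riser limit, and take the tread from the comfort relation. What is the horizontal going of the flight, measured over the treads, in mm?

5719 mm

At most 169 each: 3320/169 = 19.64, giving 20 risers.
Each riser is 3320/20 = 166 mm (≤ 169 mm).
T = 633 − 2·166 = 301 mm, which satisfies the 268 mm minimum.
20 risers give 19 treads; going = 19 × 301 = 5719 mm.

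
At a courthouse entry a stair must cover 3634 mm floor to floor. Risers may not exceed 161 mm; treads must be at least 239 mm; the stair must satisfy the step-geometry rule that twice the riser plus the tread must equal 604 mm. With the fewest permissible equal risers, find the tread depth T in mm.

288 mm

3634 / 161 = 22.57, so 23 risers are needed.
Riser R = 3634 / 23 = 158 mm, within the 161 mm limit.
Tread T = 604 − 2 × 158 = 288 mm (≥ 239 mm).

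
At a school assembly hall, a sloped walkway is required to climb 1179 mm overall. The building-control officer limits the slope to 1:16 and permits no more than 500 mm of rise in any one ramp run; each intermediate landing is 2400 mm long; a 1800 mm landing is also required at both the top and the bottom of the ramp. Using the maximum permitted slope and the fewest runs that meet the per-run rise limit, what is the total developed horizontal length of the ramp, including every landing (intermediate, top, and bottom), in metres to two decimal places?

27.26 m

1179 / 500 = 2.36, so 3 ramp runs are needed. That means 2 intermediate landings.
Horizontal run for 1179 mm of rise at 1:16 is 1179 × 16 = 18864 mm.
2 intermediate landings contribute 2 × 2400 = 4800 mm.
Top and bottom landings: 2 × 1800 = 3600 mm.
Total = 18864 + 4800 + 3600 = 27264 mm.
= 27.26 m.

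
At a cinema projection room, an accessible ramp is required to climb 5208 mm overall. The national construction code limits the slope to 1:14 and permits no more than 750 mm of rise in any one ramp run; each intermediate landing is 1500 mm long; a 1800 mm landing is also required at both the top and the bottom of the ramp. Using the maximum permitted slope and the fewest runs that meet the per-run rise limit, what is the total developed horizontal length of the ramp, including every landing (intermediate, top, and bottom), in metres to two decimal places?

85.51 m

At most 750 each: 5208/750 = 6.94, giving 7 ramp runs. That means 6 intermediate landings.
Horizontal run for 5208 mm of rise at 1:14 is 5208 × 14 = 72912 mm.
6 intermediate landings contribute 6 × 1500 = 9000 mm.
Top and bottom landings: 2 × 1800 = 3600 mm.
Total = 72912 + 9000 + 3600 = 85512 mm.
= 85.51 m.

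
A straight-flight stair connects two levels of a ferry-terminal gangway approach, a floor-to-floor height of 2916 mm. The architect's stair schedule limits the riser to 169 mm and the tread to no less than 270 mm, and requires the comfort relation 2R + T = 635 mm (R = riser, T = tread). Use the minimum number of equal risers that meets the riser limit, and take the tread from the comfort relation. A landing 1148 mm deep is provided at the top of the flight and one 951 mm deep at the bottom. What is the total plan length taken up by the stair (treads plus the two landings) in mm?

⌈2916/169⌉ = 18 risers.
Riser R = 2916 / 18 = 162 mm, within the 169 mm limit.
T = 635 − 2·162 = 311 mm, which satisfies the 270 mm minimum.
18 risers give 17 treads; going = 17 × 311 = 5287 mm.
Add landings: 5287 + 1148 + 951 = 7386 mm.

7386 mm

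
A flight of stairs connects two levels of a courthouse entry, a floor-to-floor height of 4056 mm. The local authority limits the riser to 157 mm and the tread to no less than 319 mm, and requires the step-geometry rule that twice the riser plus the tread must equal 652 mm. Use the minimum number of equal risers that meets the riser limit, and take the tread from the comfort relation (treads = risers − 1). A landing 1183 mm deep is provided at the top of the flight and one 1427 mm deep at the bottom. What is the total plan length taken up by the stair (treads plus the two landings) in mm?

4056 / 157 = 25.834 → round up to 26 risers.
Riser R = 4056 / 26 = 156 mm, within the 157 mm limit.
From 2R + T = 652: T = 652 − 312 = 340 mm.
Going = (26 − 1) × 340 = 8500 mm.
Enclosure = 8500 + 1183 + 1427 = 11110 mm.

11110 mm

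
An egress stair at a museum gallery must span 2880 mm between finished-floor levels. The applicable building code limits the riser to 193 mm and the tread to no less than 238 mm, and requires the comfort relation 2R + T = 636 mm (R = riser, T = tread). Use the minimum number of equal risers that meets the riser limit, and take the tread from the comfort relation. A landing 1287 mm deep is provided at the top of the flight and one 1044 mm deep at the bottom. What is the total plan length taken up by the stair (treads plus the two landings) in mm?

At most 193 each: 2880/193 = 14.92, giving 15 risers.
Riser R = 2880 / 15 = 192 mm, within the 193 mm limit.
From 2R + T = 636: T = 636 − 384 = 252 mm.
15 risers give 14 treads; going = 14 × 252 = 3528 mm.
Add landings: 3528 + 1287 + 1044 = 5859 mm.

5859 mm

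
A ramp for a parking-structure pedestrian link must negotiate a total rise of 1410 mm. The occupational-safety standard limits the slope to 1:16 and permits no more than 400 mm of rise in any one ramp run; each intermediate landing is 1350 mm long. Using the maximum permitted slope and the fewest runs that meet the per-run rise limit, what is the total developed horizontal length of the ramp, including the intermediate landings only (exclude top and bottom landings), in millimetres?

26610 mm

1410 / 400 = 3.52, so 4 ramp runs are needed. That means 3 intermediate landings.
Ramp run (horizontal) at 1:16: 1410 × 16 = 22560 mm.
3 intermediate landings contribute 3 × 1350 = 4050 mm.
Developed length = 22560 + 4050 = 26610 mm.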